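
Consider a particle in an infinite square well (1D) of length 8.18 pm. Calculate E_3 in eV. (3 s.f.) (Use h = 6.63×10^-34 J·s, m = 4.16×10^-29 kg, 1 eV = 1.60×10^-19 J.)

For an infinite well E_n = n²h²/(8mL²), so E_1 = h²/(8mL²) = (6.63×10^-34)²/(8·4.16×10^-29·(8.18×10^-12 m)²) = 1.974×10^-17 J.
Then E_3 = 3²·E_1 = 9·1.974×10^-17 J = 1.777×10^-16 J.
Converting, E_3 = 1.777×10^-16 J / (1.60×10^-19 J/eV) = 1.11×10^3 eV.

E_3 = 1.11×10^3 eV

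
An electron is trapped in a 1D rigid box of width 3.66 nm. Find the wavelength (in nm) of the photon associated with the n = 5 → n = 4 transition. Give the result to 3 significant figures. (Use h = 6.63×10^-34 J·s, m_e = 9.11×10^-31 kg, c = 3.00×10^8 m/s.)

E_1 = h²/(8m_eL²) = 4.503×10^-21 J, so ΔE = (5² − 4²)E_1 = 4.053×10^-20 J.
λ = hc/ΔE = (6.63×10^-34·3.00×10^8)/4.053×10^-20 = 4.91×10^-6 m = 4.91×10^3 nm.

λ = 4.91×10^3 nm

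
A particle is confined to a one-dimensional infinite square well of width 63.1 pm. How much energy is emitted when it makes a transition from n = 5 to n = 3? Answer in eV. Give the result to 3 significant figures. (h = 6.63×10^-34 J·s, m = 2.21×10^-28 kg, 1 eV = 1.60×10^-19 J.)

|ΔE| = 6.24 eV

E_1 = h²/(8mL²) = 6.244×10^-20 J.
|ΔE| = |5² − 3²|·E_1 = 16·6.244×10^-20 J = 9.990×10^-19 J = 6.24 eV.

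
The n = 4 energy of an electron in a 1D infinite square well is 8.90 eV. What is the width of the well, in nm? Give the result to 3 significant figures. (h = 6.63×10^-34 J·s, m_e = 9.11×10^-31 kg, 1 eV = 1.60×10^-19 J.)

From E_n = n²h²/(8m_eL²), L = n·h/√(8m_eE_n).
E_4 = 8.90 eV = 1.424×10^-18 J, so L = 4·6.63×10^-34/√(8·9.11×10^-31·1.424×10^-18) = 8.23×10^-10 m = 0.823 nm.

L = 0.823 nm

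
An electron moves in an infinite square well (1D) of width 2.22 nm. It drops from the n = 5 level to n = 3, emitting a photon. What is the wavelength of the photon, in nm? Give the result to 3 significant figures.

λ = 1.02×10^3 nm

E_1 = h²/(8m_eL²) = 1.222×10^-20 J, so ΔE = (5² − 3²)E_1 = 1.955×10^-19 J.
λ = hc/ΔE = (6.626×10^-34·2.998×10^8)/1.955×10^-19 = 1.02×10^-6 m = 1.02×10^3 nm.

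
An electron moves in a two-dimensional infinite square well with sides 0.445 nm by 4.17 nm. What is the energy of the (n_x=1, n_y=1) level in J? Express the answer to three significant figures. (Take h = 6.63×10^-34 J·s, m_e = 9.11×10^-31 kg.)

For a 2D rectangular well E = (h²/8m_e)·Σ n_i²/L_i² = (6.63×10^-34)²/(8·9.11×10^-31) · [1²/(0.445 nm)² + 1²/(4.17 nm)²].
Evaluating gives E = 3.08×10^-19 J.

E = 3.08×10^-19 J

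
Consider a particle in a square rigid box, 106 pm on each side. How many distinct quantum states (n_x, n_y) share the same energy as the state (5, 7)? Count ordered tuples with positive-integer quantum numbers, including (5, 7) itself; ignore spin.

degeneracy = 2

The level has n_x² + n_y² = 74. The ordered positive-integer solutions are (5, 7), (7, 5).
That gives 2 states.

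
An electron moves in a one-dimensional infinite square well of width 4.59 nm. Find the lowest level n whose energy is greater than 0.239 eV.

E_1 = h²/(8m_eL²) = 2.860×10^-21 J = 0.01785 eV.
Need n² > 0.239/0.01785 = 13.39, i.e. n > 3.659.
The smallest integer satisfying this is n = 4.

n = 4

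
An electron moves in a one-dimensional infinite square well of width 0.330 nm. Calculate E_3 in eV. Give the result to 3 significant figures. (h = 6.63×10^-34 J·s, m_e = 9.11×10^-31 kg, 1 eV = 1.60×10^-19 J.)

For an infinite well E_n = n²h²/(8m_eL²), so E_1 = h²/(8m_eL²) = (6.63×10^-34)²/(8·9.11×10^-31·(3.30×10^-10 m)²) = 5.538×10^-19 J.
Then E_3 = 3²·E_1 = 9·5.538×10^-19 J = 4.984×10^-18 J.
Converting, E_3 = 4.984×10^-18 J / (1.60×10^-19 J/eV) = 31.2 eV.

E_3 = 31.2 eV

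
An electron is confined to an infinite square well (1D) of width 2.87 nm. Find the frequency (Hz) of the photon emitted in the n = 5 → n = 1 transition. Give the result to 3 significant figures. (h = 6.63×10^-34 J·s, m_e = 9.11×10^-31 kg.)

E_1 = h²/(8m_eL²) = 7.322×10^-21 J and ΔE = (5² − 1²)E_1 = 1.757×10^-19 J.
f = ΔE/h = 1.757×10^-19/6.63×10^-34 = 2.65×10^14 Hz.

f = 2.65×10^14 Hz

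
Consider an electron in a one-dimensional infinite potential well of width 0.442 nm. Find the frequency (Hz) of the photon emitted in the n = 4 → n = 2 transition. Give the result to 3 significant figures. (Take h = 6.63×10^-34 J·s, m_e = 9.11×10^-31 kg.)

f = 5.59×10^15 Hz

E_1 = h²/(8m_eL²) = 3.087×10^-19 J and ΔE = (4² − 2²)E_1 = 3.704×10^-18 J.
f = ΔE/h = 3.704×10^-18/6.63×10^-34 = 5.59×10^15 Hz.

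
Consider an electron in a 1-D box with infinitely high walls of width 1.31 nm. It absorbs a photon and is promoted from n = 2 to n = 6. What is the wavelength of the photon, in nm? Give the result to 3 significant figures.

λ = 177 nm

E_1 = h²/(8m_eL²) = 3.511×10^-20 J, so ΔE = (6² − 2²)E_1 = 1.124×10^-18 J.
λ = hc/ΔE = (6.626×10^-34·2.998×10^8)/1.124×10^-18 = 1.77×10^-7 m = 177 nm.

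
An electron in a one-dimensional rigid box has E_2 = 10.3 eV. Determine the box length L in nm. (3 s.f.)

From E_n = n²h²/(8m_eL²), L = n·h/√(8m_eE_n).
E_2 = 10.3 eV = 1.650×10^-18 J, so L = 2·6.626×10^-34/√(8·9.109×10^-31·1.650×10^-18) = 3.82×10^-10 m = 0.382 nm.

L = 0.382 nm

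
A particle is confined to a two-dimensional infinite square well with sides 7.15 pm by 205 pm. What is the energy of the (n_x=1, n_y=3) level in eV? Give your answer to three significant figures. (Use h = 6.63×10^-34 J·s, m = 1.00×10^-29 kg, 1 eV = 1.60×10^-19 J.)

E = 679 eV

For a 2D rectangular well E = (h²/8m)·Σ n_i²/L_i² = (6.63×10^-34)²/(8·1.00×10^-29) · [1²/(7.15 pm)² + 3²/(205 pm)²].
Evaluating gives E = 1.087×10^-16 J = 679 eV.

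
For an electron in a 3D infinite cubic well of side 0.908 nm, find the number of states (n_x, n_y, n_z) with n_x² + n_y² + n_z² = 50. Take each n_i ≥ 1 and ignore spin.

The level has n_x² + n_y² + n_z² = 50. The ordered positive-integer solutions are (3, 4, 5), (3, 5, 4), (4, 3, 5), (4, 5, 3), (5, 3, 4), (5, 4, 3).
That gives 6 states.

degeneracy = 6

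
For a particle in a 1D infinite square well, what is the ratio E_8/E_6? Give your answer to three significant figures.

1.78

E_n ∝ n², so E_8/E_6 = 8²/6² = 64/36 = 1.78.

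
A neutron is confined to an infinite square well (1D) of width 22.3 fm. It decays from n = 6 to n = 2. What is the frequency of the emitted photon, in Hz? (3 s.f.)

f = 3.18×10^21 Hz

E_1 = h²/(8m_nL²) = 6.589×10^-14 J and ΔE = (6² − 2²)E_1 = 2.108×10^-12 J.
f = ΔE/h = 2.108×10^-12/6.626×10^-34 = 3.18×10^21 Hz.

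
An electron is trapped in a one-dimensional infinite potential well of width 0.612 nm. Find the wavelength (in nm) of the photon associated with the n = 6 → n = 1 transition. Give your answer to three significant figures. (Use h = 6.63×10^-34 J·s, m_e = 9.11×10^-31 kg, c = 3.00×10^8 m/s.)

λ = 35.3 nm

E_1 = h²/(8m_eL²) = 1.610×10^-19 J, so ΔE = (6² − 1²)E_1 = 5.635×10^-18 J.
λ = hc/ΔE = (6.63×10^-34·3.00×10^8)/5.635×10^-18 = 3.53×10^-8 m = 35.3 nm.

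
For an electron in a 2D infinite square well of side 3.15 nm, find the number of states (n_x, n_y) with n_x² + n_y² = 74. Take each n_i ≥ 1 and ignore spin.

The level has n_x² + n_y² = 74. The ordered positive-integer solutions are (5, 7), (7, 5).
That gives 2 states.

degeneracy = 2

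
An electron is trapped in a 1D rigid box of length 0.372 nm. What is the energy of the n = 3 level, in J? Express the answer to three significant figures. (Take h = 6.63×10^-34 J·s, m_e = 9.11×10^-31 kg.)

E_3 = 3.92×10^-18 J

For an infinite well E_n = n²h²/(8m_eL²), so E_1 = h²/(8m_eL²) = (6.63×10^-34)²/(8·9.11×10^-31·(3.72×10^-10 m)²) = 4.358×10^-19 J.
Then E_3 = 3²·E_1 = 9·4.358×10^-19 J = 3.92×10^-18 J.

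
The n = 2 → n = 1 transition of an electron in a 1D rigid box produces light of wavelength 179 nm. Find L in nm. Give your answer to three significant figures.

The photon carries ΔE = hc/λ = 6.626×10^-34·2.998×10^8/1.79×10^-7 m = 1.110×10^-18 J.
Since ΔE = (2² − 1²)E_1, E_1 = 3.700×10^-19 J, and L = h/√(8m_eE_1) = 4.04×10^-10 m = 0.404 nm.

L = 0.404 nm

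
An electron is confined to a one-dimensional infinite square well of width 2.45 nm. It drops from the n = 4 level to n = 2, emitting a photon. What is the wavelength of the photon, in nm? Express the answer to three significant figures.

E_1 = h²/(8m_eL²) = 1.004×10^-20 J, so ΔE = (4² − 2²)E_1 = 1.205×10^-19 J.
λ = hc/ΔE = (6.626×10^-34·2.998×10^8)/1.205×10^-19 = 1.65×10^-6 m = 1.65×10^3 nm.

λ = 1.65×10^3 nm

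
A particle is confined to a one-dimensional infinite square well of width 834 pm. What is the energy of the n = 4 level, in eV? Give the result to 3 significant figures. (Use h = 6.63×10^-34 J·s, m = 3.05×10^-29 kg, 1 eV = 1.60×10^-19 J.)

For an infinite well E_n = n²h²/(8mL²), so E_1 = h²/(8mL²) = (6.63×10^-34)²/(8·3.05×10^-29·(8.34×10^-10 m)²) = 2.590×10^-21 J.
Then E_4 = 4²·E_1 = 16·2.590×10^-21 J = 4.144×10^-20 J.
Converting, E_4 = 4.144×10^-20 J / (1.60×10^-19 J/eV) = 0.259 eV.

E_4 = 0.259 eV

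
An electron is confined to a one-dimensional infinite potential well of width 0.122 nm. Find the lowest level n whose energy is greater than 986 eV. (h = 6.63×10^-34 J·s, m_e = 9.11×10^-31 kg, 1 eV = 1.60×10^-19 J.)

n = 7

E_1 = h²/(8m_eL²) = 4.052×10^-18 J = 25.32 eV.
Need n² > 986/25.32 = 38.94, i.e. n > 6.240.
The smallest integer satisfying this is n = 7.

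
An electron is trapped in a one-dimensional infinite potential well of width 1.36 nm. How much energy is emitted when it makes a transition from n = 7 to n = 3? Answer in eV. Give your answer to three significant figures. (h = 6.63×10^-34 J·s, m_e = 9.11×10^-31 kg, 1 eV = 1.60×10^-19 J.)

E_1 = h²/(8m_eL²) = 3.261×10^-20 J.
|ΔE| = |7² − 3²|·E_1 = 40·3.261×10^-20 J = 1.304×10^-18 J = 8.15 eV.

|ΔE| = 8.15 eV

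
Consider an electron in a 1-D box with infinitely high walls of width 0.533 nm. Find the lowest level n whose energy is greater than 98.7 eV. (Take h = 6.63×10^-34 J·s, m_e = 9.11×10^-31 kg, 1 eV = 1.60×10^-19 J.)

E_1 = h²/(8m_eL²) = 2.123×10^-19 J = 1.327 eV.
Need n² > 98.7/1.327 = 74.38, i.e. n > 8.624.
The smallest integer satisfying this is n = 9.

n = 9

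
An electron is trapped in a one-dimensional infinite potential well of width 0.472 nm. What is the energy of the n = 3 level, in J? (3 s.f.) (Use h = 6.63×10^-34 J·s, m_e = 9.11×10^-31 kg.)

E_3 = 2.44×10^-18 J

For an infinite well E_n = n²h²/(8m_eL²), so E_1 = h²/(8m_eL²) = (6.63×10^-34)²/(8·9.11×10^-31·(4.72×10^-10 m)²) = 2.707×10^-19 J.
Then E_3 = 3²·E_1 = 9·2.707×10^-19 J = 2.44×10^-18 J.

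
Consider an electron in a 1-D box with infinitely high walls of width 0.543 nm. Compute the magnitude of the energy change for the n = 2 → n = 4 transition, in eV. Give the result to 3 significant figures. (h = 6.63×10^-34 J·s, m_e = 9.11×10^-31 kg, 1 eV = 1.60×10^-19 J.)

E_1 = h²/(8m_eL²) = 2.046×10^-19 J.
|ΔE| = |2² − 4²|·E_1 = 12·2.046×10^-19 J = 2.455×10^-18 J = 15.3 eV.

|ΔE| = 15.3 eV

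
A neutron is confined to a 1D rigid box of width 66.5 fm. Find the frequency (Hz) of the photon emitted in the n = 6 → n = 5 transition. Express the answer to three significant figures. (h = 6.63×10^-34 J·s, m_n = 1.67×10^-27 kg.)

f = 1.23×10^20 Hz

E_1 = h²/(8m_nL²) = 7.440×10^-15 J and ΔE = (6² − 5²)E_1 = 8.184×10^-14 J.
f = ΔE/h = 8.184×10^-14/6.63×10^-34 = 1.23×10^20 Hz.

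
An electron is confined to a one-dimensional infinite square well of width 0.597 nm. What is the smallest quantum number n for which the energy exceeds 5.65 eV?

n = 3

E_1 = h²/(8m_eL²) = 1.690×10^-19 J = 1.055 eV.
Need n² > 5.65/1.055 = 5.355, i.e. n > 2.314.
The smallest integer satisfying this is n = 3.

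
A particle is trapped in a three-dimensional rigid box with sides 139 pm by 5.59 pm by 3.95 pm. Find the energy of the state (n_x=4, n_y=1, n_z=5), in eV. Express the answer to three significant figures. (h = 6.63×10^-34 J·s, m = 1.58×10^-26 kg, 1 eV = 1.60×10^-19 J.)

For a 3D rectangular well E = (h²/8m)·Σ n_i²/L_i² = (6.63×10^-34)²/(8·1.58×10^-26) · [4²/(139 pm)² + 1²/(5.59 pm)² + 5²/(3.95 pm)²].
Evaluating gives E = 5.686×10^-18 J = 35.5 eV.

E = 35.5 eV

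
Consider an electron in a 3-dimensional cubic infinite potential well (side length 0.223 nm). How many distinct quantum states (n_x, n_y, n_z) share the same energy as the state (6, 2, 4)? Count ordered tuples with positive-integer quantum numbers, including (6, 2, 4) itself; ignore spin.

degeneracy = 6

The level has n_x² + n_y² + n_z² = 56. The ordered positive-integer solutions are (2, 4, 6), (2, 6, 4), (4, 2, 6), (4, 6, 2), (6, 2, 4), (6, 4, 2).
That gives 6 states.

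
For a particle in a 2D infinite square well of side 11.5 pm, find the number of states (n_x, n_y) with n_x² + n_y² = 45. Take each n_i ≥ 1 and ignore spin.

degeneracy = 2

The level has n_x² + n_y² = 45. The ordered positive-integer solutions are (3, 6), (6, 3).
That gives 2 states.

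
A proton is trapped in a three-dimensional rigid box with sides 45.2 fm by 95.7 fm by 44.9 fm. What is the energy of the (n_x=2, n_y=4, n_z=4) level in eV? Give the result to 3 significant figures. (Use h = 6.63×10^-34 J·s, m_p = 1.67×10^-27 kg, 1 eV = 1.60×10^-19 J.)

E = 2.39×10^6 eV

For a 3D rectangular well E = (h²/8m_p)·Σ n_i²/L_i² = (6.63×10^-34)²/(8·1.67×10^-27) · [2²/(45.2 fm)² + 4²/(95.7 fm)² + 4²/(44.9 fm)²].
Evaluating gives E = 3.830×10^-13 J = 2.39×10^6 eV.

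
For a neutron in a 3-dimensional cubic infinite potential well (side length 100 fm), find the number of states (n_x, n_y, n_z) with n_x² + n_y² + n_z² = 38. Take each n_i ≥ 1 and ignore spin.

degeneracy = 9

The level has n_x² + n_y² + n_z² = 38. The ordered positive-integer solutions are (1, 1, 6), (1, 6, 1), (2, 3, 5), (2, 5, 3), (3, 2, 5), (3, 5, 2), (5, 2, 3), (5, 3, 2), (6, 1, 1).
That gives 9 states.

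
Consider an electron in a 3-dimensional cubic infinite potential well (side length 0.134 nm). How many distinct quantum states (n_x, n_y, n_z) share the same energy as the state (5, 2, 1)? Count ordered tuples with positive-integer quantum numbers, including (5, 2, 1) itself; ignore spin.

The level has n_x² + n_y² + n_z² = 30. The ordered positive-integer solutions are (1, 2, 5), (1, 5, 2), (2, 1, 5), (2, 5, 1), (5, 1, 2), (5, 2, 1).
That gives 6 states.

degeneracy = 6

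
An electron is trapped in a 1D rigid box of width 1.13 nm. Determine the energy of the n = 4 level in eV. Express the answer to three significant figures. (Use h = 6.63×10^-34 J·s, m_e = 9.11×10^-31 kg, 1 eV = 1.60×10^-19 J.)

E_4 = 4.72 eV

For an infinite well E_n = n²h²/(8m_eL²), so E_1 = h²/(8m_eL²) = (6.63×10^-34)²/(8·9.11×10^-31·(1.13×10^-9 m)²) = 4.723×10^-20 J.
Then E_4 = 4²·E_1 = 16·4.723×10^-20 J = 7.557×10^-19 J.
Converting, E_4 = 7.557×10^-19 J / (1.60×10^-19 J/eV) = 4.72 eV.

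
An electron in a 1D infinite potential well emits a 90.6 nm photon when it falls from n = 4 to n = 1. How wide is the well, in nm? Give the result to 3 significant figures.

The photon carries ΔE = hc/λ = 6.626×10^-34·2.998×10^8/9.06×10^-8 m = 2.193×10^-18 J.
Since ΔE = (4² − 1²)E_1, E_1 = 1.462×10^-19 J, and L = h/√(8m_eE_1) = 6.42×10^-10 m = 0.642 nm.

L = 0.642 nm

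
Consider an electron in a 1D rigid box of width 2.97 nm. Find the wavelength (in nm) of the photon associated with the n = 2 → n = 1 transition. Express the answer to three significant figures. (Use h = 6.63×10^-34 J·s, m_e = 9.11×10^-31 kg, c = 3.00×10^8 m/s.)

E_1 = h²/(8m_eL²) = 6.838×10^-21 J, so ΔE = (2² − 1²)E_1 = 2.051×10^-20 J.
λ = hc/ΔE = (6.63×10^-34·3.00×10^8)/2.051×10^-20 = 9.70×10^-6 m = 9.70×10^3 nm.

λ = 9.70×10^3 nm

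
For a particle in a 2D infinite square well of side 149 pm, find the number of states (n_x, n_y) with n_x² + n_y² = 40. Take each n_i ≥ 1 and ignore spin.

The level has n_x² + n_y² = 40. The ordered positive-integer solutions are (2, 6), (6, 2).
That gives 2 states.

degeneracy = 2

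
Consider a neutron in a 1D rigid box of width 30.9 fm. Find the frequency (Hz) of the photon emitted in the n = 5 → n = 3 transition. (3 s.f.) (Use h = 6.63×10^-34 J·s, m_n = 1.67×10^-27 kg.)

E_1 = h²/(8m_nL²) = 3.446×10^-14 J and ΔE = (5² − 3²)E_1 = 5.514×10^-13 J.
f = ΔE/h = 5.514×10^-13/6.63×10^-34 = 8.32×10^20 Hz.

f = 8.32×10^20 Hz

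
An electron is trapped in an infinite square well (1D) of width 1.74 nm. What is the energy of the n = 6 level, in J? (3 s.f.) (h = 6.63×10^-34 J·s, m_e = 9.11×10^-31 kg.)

For an infinite well E_n = n²h²/(8m_eL²), so E_1 = h²/(8m_eL²) = (6.63×10^-34)²/(8·9.11×10^-31·(1.74×10^-9 m)²) = 1.992×10^-20 J.
Then E_6 = 6²·E_1 = 36·1.992×10^-20 J = 7.17×10^-19 J.

E_6 = 7.17×10^-19 J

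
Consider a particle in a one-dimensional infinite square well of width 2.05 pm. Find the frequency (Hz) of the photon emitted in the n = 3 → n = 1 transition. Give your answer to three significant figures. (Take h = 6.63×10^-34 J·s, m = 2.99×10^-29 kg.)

E_1 = h²/(8mL²) = 4.373×10^-16 J and ΔE = (3² − 1²)E_1 = 3.498×10^-15 J.
f = ΔE/h = 3.498×10^-15/6.63×10^-34 = 5.28×10^18 Hz.

f = 5.28×10^18 Hz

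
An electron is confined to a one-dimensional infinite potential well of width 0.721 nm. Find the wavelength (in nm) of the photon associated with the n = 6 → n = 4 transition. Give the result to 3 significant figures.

λ = 85.7 nm

E_1 = h²/(8m_eL²) = 1.159×10^-19 J, so ΔE = (6² − 4²)E_1 = 2.318×10^-18 J.
λ = hc/ΔE = (6.626×10^-34·2.998×10^8)/2.318×10^-18 = 8.57×10^-8 m = 85.7 nm.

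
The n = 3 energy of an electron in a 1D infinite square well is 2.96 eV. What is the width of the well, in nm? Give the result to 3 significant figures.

L = 1.07 nm

From E_n = n²h²/(8m_eL²), L = n·h/√(8m_eE_n).
E_3 = 2.96 eV = 4.742×10^-19 J, so L = 3·6.626×10^-34/√(8·9.109×10^-31·4.742×10^-19) = 1.07×10^-9 m = 1.07 nm.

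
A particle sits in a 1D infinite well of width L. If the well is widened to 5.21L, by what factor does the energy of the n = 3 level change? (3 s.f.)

0.0368

E_n ∝ 1/L², so the energy scales by 1/5.21² = 0.0368.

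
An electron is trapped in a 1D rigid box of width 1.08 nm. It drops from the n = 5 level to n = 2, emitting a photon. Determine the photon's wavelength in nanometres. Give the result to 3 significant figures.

E_1 = h²/(8m_eL²) = 5.165×10^-20 J, so ΔE = (5² − 2²)E_1 = 1.085×10^-18 J.
λ = hc/ΔE = (6.626×10^-34·2.998×10^8)/1.085×10^-18 = 1.83×10^-7 m = 183 nm.

λ = 183 nm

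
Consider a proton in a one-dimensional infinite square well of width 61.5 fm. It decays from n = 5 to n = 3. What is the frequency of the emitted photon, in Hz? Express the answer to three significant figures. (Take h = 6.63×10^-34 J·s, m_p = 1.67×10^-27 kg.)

E_1 = h²/(8m_pL²) = 8.699×10^-15 J and ΔE = (5² − 3²)E_1 = 1.392×10^-13 J.
f = ΔE/h = 1.392×10^-13/6.63×10^-34 = 2.10×10^20 Hz.

f = 2.10×10^20 Hz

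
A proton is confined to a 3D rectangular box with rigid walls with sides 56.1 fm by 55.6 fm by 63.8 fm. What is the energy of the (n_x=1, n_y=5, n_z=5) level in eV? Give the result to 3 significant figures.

E = 2.98×10^6 eV

For a 3D rectangular well E = (h²/8m_p)·Σ n_i²/L_i² = (6.626×10^-34)²/(8·1.673×10^-27) · [1²/(56.1 fm)² + 5²/(55.6 fm)² + 5²/(63.8 fm)²].
Evaluating gives E = 4.772×10^-13 J = 2.98×10^6 eV.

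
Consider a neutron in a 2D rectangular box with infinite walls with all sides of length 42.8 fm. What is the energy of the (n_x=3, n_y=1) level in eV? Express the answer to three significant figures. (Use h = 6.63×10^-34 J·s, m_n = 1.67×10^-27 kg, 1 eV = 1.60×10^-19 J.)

E = 1.12×10^6 eV

For a 2D rectangular well E = (h²/8m_n)·Σ n_i²/L_i² = (6.63×10^-34)²/(8·1.67×10^-27) · [3²/(42.8 fm)² + 1²/(42.8 fm)²].
Evaluating gives E = 1.796×10^-13 J = 1.12×10^6 eV.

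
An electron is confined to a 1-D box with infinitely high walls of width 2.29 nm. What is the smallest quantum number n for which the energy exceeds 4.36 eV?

E_1 = h²/(8m_eL²) = 1.149×10^-20 J = 0.07172 eV.
Need n² > 4.36/0.07172 = 60.79, i.e. n > 7.797.
The smallest integer satisfying this is n = 8.

n = 8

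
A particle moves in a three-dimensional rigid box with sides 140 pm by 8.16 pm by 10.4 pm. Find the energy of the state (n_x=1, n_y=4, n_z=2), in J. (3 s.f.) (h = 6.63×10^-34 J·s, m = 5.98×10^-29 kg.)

E = 2.55×10^-16 J

For a 3D rectangular well E = (h²/8m)·Σ n_i²/L_i² = (6.63×10^-34)²/(8·5.98×10^-29) · [1²/(140 pm)² + 4²/(8.16 pm)² + 2²/(10.4 pm)²].
Evaluating gives E = 2.55×10^-16 J.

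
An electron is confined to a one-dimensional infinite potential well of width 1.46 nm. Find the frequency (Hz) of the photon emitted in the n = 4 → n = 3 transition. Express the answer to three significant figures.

f = 2.99×10^14 Hz

E_1 = h²/(8m_eL²) = 2.826×10^-20 J and ΔE = (4² − 3²)E_1 = 1.978×10^-19 J.
f = ΔE/h = 1.978×10^-19/6.626×10^-34 = 2.99×10^14 Hz.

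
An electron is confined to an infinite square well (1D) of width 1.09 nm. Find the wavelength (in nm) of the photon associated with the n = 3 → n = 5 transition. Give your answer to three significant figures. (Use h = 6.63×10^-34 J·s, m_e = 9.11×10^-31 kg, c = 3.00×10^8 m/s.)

E_1 = h²/(8m_eL²) = 5.077×10^-20 J, so ΔE = (5² − 3²)E_1 = 8.123×10^-19 J.
λ = hc/ΔE = (6.63×10^-34·3.00×10^8)/8.123×10^-19 = 2.45×10^-7 m = 245 nm.

λ = 245 nm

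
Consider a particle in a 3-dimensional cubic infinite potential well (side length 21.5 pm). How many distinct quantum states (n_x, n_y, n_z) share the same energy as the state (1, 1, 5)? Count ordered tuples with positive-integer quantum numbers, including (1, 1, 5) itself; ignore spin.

The level has n_x² + n_y² + n_z² = 27. The ordered positive-integer solutions are (1, 1, 5), (1, 5, 1), (3, 3, 3), (5, 1, 1).
That gives 4 states.

degeneracy = 4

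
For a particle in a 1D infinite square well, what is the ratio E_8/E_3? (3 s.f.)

E_n ∝ n², so E_8/E_3 = 8²/3² = 64/9 = 7.11.

7.11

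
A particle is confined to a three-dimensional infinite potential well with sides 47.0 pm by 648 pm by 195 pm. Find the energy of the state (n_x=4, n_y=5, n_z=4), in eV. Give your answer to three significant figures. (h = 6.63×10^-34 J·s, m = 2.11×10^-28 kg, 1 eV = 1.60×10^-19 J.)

E = 12.6 eV

For a 3D rectangular well E = (h²/8m)·Σ n_i²/L_i² = (6.63×10^-34)²/(8·2.11×10^-28) · [4²/(47.0 pm)² + 5²/(648 pm)² + 4²/(195 pm)²].
Evaluating gives E = 2.011×10^-18 J = 12.6 eV.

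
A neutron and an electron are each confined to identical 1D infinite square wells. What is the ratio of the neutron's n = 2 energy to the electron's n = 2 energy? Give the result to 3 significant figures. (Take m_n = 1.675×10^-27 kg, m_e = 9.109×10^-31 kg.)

5.44×10^-4

E_n ∝ 1/m at fixed n and L, so the ratio is m_e/m_n = 9.109×10^-31/1.675×10^-27 = 5.44×10^-4.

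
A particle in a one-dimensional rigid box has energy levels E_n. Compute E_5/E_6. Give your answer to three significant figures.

E_n ∝ n², so E_5/E_6 = 5²/6² = 25/36 = 0.694.

0.694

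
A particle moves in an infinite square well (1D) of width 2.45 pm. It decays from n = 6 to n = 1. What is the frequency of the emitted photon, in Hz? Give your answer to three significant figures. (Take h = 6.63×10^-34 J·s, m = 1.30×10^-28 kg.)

f = 3.72×10^18 Hz

E_1 = h²/(8mL²) = 7.041×10^-17 J and ΔE = (6² − 1²)E_1 = 2.464×10^-15 J.
f = ΔE/h = 2.464×10^-15/6.63×10^-34 = 3.72×10^18 Hz.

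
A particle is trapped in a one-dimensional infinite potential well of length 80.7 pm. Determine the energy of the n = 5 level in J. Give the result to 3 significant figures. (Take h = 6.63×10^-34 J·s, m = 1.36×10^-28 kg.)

E_5 = 1.55×10^-18 J

For an infinite well E_n = n²h²/(8mL²), so E_1 = h²/(8mL²) = (6.63×10^-34)²/(8·1.36×10^-28·(8.07×10^-11 m)²) = 6.204×10^-20 J.
Then E_5 = 5²·E_1 = 25·6.204×10^-20 J = 1.55×10^-18 J.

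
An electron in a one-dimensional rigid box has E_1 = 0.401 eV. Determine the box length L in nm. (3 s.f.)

L = 0.968 nm

From E_n = n²h²/(8m_eL²), L = n·h/√(8m_eE_n).
E_1 = 0.401 eV = 6.424×10^-20 J, so L = 1·6.626×10^-34/√(8·9.109×10^-31·6.424×10^-20) = 9.68×10^-10 m = 0.968 nm.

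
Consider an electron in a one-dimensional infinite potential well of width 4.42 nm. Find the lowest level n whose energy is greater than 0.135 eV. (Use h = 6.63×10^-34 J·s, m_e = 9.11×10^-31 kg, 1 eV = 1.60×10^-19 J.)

E_1 = h²/(8m_eL²) = 3.087×10^-21 J = 0.01929 eV.
Need n² > 0.135/0.01929 = 6.998, i.e. n > 2.645.
The smallest integer satisfying this is n = 3.

n = 3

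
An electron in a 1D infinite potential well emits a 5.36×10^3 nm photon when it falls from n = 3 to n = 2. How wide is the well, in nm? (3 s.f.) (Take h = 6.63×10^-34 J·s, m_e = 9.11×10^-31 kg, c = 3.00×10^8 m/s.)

L = 2.85 nm

The photon carries ΔE = hc/λ = 6.63×10^-34·3.00×10^8/5.36×10^-6 m = 3.711×10^-20 J.
Since ΔE = (3² − 2²)E_1, E_1 = 7.422×10^-21 J, and L = h/√(8m_eE_1) = 2.85×10^-9 m = 2.85 nm.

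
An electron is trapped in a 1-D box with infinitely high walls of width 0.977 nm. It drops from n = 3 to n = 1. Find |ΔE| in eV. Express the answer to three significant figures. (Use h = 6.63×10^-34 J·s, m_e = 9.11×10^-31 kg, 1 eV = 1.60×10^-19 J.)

|ΔE| = 3.16 eV

E_1 = h²/(8m_eL²) = 6.319×10^-20 J.
|ΔE| = |3² − 1²|·E_1 = 8·6.319×10^-20 J = 5.055×10^-19 J = 3.16 eV.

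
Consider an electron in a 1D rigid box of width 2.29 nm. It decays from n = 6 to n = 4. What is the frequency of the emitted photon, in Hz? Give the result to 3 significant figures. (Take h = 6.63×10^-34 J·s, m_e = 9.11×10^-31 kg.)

E_1 = h²/(8m_eL²) = 1.150×10^-20 J and ΔE = (6² − 4²)E_1 = 2.300×10^-19 J.
f = ΔE/h = 2.300×10^-19/6.63×10^-34 = 3.47×10^14 Hz.

f = 3.47×10^14 Hz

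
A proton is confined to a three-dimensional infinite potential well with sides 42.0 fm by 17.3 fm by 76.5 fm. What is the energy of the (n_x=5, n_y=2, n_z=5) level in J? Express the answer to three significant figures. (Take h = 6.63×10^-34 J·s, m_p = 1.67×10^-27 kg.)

E = 1.05×10^-12 J

For a 3D rectangular well E = (h²/8m_p)·Σ n_i²/L_i² = (6.63×10^-34)²/(8·1.67×10^-27) · [5²/(42.0 fm)² + 2²/(17.3 fm)² + 5²/(76.5 fm)²].
Evaluating gives E = 1.05×10^-12 J.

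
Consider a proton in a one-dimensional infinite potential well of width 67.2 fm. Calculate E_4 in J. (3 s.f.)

For an infinite well E_n = n²h²/(8m_pL²), so E_1 = h²/(8m_pL²) = (6.626×10^-34)²/(8·1.673×10^-27·(6.72×10^-14 m)²) = 7.264×10^-15 J.
Then E_4 = 4²·E_1 = 16·7.264×10^-15 J = 1.16×10^-13 J.

E_4 = 1.16×10^-13 J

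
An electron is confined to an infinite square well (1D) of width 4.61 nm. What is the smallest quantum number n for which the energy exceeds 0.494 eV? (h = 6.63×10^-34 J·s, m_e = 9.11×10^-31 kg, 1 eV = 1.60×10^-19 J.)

E_1 = h²/(8m_eL²) = 2.838×10^-21 J = 0.01774 eV.
Need n² > 0.494/0.01774 = 27.85, i.e. n > 5.277.
The smallest integer satisfying this is n = 6.

n = 6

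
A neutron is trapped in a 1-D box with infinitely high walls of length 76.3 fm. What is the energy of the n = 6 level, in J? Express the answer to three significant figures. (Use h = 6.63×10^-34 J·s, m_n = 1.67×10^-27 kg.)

E_6 = 2.03×10^-13 J

For an infinite well E_n = n²h²/(8m_nL²), so E_1 = h²/(8m_nL²) = (6.63×10^-34)²/(8·1.67×10^-27·(7.63×10^-14 m)²) = 5.652×10^-15 J.
Then E_6 = 6²·E_1 = 36·5.652×10^-15 J = 2.03×10^-13 J.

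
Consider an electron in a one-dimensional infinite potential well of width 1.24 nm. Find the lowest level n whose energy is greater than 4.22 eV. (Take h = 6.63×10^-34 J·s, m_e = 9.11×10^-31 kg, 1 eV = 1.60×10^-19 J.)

n = 5

E_1 = h²/(8m_eL²) = 3.923×10^-20 J = 0.2452 eV.
Need n² > 4.22/0.2452 = 17.21, i.e. n > 4.148.
The smallest integer satisfying this is n = 5.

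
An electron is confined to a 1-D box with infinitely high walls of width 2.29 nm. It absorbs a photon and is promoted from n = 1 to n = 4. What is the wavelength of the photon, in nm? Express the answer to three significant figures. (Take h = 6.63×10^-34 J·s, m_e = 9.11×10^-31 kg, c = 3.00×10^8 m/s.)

E_1 = h²/(8m_eL²) = 1.150×10^-20 J, so ΔE = (4² − 1²)E_1 = 1.725×10^-19 J.
λ = hc/ΔE = (6.63×10^-34·3.00×10^8)/1.725×10^-19 = 1.15×10^-6 m = 1.15×10^3 nm.

λ = 1.15×10^3 nm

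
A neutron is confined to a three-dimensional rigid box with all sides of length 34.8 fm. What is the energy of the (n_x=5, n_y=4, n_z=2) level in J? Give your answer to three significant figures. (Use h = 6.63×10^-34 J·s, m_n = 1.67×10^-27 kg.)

E = 1.22×10^-12 J

For a 3D rectangular well E = (h²/8m_n)·Σ n_i²/L_i² = (6.63×10^-34)²/(8·1.67×10^-27) · [5²/(34.8 fm)² + 4²/(34.8 fm)² + 2²/(34.8 fm)²].
Evaluating gives E = 1.22×10^-12 J.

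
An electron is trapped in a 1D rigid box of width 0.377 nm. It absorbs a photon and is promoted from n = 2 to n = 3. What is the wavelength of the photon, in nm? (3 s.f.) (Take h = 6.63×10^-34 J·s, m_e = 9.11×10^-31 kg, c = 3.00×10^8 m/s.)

λ = 93.7 nm

E_1 = h²/(8m_eL²) = 4.244×10^-19 J, so ΔE = (3² − 2²)E_1 = 2.122×10^-18 J.
λ = hc/ΔE = (6.63×10^-34·3.00×10^8)/2.122×10^-18 = 9.37×10^-8 m = 93.7 nm.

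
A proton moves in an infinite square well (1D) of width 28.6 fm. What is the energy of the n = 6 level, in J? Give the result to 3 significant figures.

E_6 = 1.44×10^-12 J

For an infinite well E_n = n²h²/(8m_pL²), so E_1 = h²/(8m_pL²) = (6.626×10^-34)²/(8·1.673×10^-27·(2.86×10^-14 m)²) = 4.010×10^-14 J.
Then E_6 = 6²·E_1 = 36·4.010×10^-14 J = 1.44×10^-12 J.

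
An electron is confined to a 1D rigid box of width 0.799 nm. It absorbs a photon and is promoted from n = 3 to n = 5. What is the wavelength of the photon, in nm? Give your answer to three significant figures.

E_1 = h²/(8m_eL²) = 9.437×10^-20 J, so ΔE = (5² − 3²)E_1 = 1.510×10^-18 J.
λ = hc/ΔE = (6.626×10^-34·2.998×10^8)/1.510×10^-18 = 1.32×10^-7 m = 132 nm.

λ = 132 nm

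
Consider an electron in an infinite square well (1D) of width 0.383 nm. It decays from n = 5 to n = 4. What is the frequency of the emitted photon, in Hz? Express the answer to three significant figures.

f = 5.58×10^15 Hz

E_1 = h²/(8m_eL²) = 4.107×10^-19 J and ΔE = (5² − 4²)E_1 = 3.696×10^-18 J.
f = ΔE/h = 3.696×10^-18/6.626×10^-34 = 5.58×10^15 Hz.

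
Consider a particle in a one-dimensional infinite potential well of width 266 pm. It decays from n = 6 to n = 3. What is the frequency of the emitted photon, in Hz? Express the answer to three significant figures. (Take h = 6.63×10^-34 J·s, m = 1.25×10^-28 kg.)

f = 2.53×10^14 Hz

E_1 = h²/(8mL²) = 6.212×10^-21 J and ΔE = (6² − 3²)E_1 = 1.677×10^-19 J.
f = ΔE/h = 1.677×10^-19/6.63×10^-34 = 2.53×10^14 Hz.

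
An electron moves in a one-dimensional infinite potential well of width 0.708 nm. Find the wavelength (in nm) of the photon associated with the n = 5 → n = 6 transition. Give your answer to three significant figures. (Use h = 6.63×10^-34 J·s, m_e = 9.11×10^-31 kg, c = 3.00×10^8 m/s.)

λ = 150 nm

E_1 = h²/(8m_eL²) = 1.203×10^-19 J, so ΔE = (6² − 5²)E_1 = 1.323×10^-18 J.
λ = hc/ΔE = (6.63×10^-34·3.00×10^8)/1.323×10^-18 = 1.50×10^-7 m = 150 nm.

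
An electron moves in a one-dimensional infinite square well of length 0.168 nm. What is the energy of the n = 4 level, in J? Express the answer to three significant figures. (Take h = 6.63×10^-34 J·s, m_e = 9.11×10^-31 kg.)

For an infinite well E_n = n²h²/(8m_eL²), so E_1 = h²/(8m_eL²) = (6.63×10^-34)²/(8·9.11×10^-31·(1.68×10^-10 m)²) = 2.137×10^-18 J.
Then E_4 = 4²·E_1 = 16·2.137×10^-18 J = 3.42×10^-17 J.

E_4 = 3.42×10^-17 J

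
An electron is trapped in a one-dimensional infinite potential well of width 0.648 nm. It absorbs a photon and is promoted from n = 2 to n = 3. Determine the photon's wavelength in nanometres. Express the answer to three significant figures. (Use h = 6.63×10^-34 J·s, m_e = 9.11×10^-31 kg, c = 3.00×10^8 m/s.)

λ = 277 nm

E_1 = h²/(8m_eL²) = 1.436×10^-19 J, so ΔE = (3² − 2²)E_1 = 7.180×10^-19 J.
λ = hc/ΔE = (6.63×10^-34·3.00×10^8)/7.180×10^-19 = 2.77×10^-7 m = 277 nm.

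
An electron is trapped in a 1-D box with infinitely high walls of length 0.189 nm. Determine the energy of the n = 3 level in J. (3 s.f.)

For an infinite well E_n = n²h²/(8m_eL²), so E_1 = h²/(8m_eL²) = (6.626×10^-34)²/(8·9.109×10^-31·(1.89×10^-10 m)²) = 1.687×10^-18 J.
Then E_3 = 3²·E_1 = 9·1.687×10^-18 J = 1.52×10^-17 J.

E_3 = 1.52×10^-17 J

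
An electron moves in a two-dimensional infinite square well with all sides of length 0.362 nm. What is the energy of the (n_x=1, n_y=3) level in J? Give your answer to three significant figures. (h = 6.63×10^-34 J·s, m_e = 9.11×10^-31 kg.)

For a 2D rectangular well E = (h²/8m_e)·Σ n_i²/L_i² = (6.63×10^-34)²/(8·9.11×10^-31) · [1²/(0.362 nm)² + 3²/(0.362 nm)²].
Evaluating gives E = 4.60×10^-18 J.

E = 4.60×10^-18 J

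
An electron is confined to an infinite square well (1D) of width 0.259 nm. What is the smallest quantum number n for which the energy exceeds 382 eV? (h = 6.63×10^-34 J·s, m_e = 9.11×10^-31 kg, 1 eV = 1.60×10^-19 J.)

n = 9

E_1 = h²/(8m_eL²) = 8.991×10^-19 J = 5.619 eV.
Need n² > 382/5.619 = 67.98, i.e. n > 8.245.
The smallest integer satisfying this is n = 9.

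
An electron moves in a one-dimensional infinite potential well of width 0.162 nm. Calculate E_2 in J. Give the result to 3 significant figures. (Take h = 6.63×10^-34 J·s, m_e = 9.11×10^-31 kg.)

E_2 = 9.19×10^-18 J

For an infinite well E_n = n²h²/(8m_eL²), so E_1 = h²/(8m_eL²) = (6.63×10^-34)²/(8·9.11×10^-31·(1.62×10^-10 m)²) = 2.298×10^-18 J.
Then E_2 = 2²·E_1 = 4·2.298×10^-18 J = 9.19×10^-18 J.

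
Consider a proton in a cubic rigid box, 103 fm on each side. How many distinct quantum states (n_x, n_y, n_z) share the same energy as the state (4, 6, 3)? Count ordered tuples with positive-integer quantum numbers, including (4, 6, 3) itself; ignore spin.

degeneracy = 6

The level has n_x² + n_y² + n_z² = 61. The ordered positive-integer solutions are (3, 4, 6), (3, 6, 4), (4, 3, 6), (4, 6, 3), (6, 3, 4), (6, 4, 3).
That gives 6 states.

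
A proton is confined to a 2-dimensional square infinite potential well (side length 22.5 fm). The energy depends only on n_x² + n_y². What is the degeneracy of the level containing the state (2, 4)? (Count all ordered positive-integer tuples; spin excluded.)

degeneracy = 2

The level has n_x² + n_y² = 20. The ordered positive-integer solutions are (2, 4), (4, 2).
That gives 2 states.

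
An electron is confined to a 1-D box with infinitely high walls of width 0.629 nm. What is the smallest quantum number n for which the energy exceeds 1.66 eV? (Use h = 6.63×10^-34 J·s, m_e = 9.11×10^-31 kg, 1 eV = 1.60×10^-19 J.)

E_1 = h²/(8m_eL²) = 1.524×10^-19 J = 0.9525 eV.
Need n² > 1.66/0.9525 = 1.743, i.e. n > 1.320.
The smallest integer satisfying this is n = 2.

n = 2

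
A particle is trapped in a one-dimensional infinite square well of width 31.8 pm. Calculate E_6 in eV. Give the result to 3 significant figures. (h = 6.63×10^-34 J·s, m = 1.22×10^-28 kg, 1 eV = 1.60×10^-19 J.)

For an infinite well E_n = n²h²/(8mL²), so E_1 = h²/(8mL²) = (6.63×10^-34)²/(8·1.22×10^-28·(3.18×10^-11 m)²) = 4.454×10^-19 J.
Then E_6 = 6²·E_1 = 36·4.454×10^-19 J = 1.603×10^-17 J.
Converting, E_6 = 1.603×10^-17 J / (1.60×10^-19 J/eV) = 100 eV.

E_6 = 100 eV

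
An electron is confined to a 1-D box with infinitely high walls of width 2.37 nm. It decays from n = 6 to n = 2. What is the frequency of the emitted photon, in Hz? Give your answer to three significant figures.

f = 5.18×10^14 Hz

E_1 = h²/(8m_eL²) = 1.073×10^-20 J and ΔE = (6² − 2²)E_1 = 3.434×10^-19 J.
f = ΔE/h = 3.434×10^-19/6.626×10^-34 = 5.18×10^14 Hz.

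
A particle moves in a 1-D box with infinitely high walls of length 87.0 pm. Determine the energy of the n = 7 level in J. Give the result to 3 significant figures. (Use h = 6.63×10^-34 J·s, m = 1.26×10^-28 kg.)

E_7 = 2.82×10^-18 J

For an infinite well E_n = n²h²/(8mL²), so E_1 = h²/(8mL²) = (6.63×10^-34)²/(8·1.26×10^-28·(8.70×10^-11 m)²) = 5.761×10^-20 J.
Then E_7 = 7²·E_1 = 49·5.761×10^-20 J = 2.82×10^-18 J.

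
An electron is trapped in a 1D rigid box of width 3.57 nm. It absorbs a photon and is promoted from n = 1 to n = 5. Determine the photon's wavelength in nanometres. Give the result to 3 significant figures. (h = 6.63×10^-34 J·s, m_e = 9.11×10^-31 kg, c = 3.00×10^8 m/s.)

λ = 1.75×10^3 nm

E_1 = h²/(8m_eL²) = 4.732×10^-21 J, so ΔE = (5² − 1²)E_1 = 1.136×10^-19 J.
λ = hc/ΔE = (6.63×10^-34·3.00×10^8)/1.136×10^-19 = 1.75×10^-6 m = 1.75×10^3 nm.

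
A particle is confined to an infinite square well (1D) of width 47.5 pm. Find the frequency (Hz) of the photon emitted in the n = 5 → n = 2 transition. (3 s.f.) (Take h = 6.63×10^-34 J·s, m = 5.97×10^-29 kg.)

f = 1.29×10^16 Hz

E_1 = h²/(8mL²) = 4.079×10^-19 J and ΔE = (5² − 2²)E_1 = 8.566×10^-18 J.
f = ΔE/h = 8.566×10^-18/6.63×10^-34 = 1.29×10^16 Hz.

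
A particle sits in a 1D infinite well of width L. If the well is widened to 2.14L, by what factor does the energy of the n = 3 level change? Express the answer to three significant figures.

E_n ∝ 1/L², so the energy scales by 1/2.14² = 0.218.

0.218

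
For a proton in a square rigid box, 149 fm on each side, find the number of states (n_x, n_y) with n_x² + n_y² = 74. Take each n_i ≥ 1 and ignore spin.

The level has n_x² + n_y² = 74. The ordered positive-integer solutions are (5, 7), (7, 5).
That gives 2 states.

degeneracy = 2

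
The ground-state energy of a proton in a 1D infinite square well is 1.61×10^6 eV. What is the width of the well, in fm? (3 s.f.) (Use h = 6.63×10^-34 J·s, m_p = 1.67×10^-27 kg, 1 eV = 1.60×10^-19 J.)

L = 11.3 fm

From E_n = n²h²/(8m_pL²), L = n·h/√(8m_pE_n).
E_1 = 1.61×10^6 eV = 2.576×10^-13 J, so L = 1·6.63×10^-34/√(8·1.67×10^-27·2.576×10^-13) = 1.13×10^-14 m = 11.3 fm.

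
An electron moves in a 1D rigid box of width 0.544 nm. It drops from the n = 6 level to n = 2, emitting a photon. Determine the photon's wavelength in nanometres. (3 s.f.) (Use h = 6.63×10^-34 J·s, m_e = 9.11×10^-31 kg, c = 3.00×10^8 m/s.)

E_1 = h²/(8m_eL²) = 2.038×10^-19 J, so ΔE = (6² − 2²)E_1 = 6.522×10^-18 J.
λ = hc/ΔE = (6.63×10^-34·3.00×10^8)/6.522×10^-18 = 3.05×10^-8 m = 30.5 nm.

λ = 30.5 nm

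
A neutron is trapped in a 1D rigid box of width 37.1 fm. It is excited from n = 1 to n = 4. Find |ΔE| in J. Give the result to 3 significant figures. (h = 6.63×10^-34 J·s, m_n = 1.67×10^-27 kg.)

E_1 = h²/(8m_nL²) = 2.390×10^-14 J.
|ΔE| = |1² − 4²|·E_1 = 15·2.390×10^-14 J = 3.59×10^-13 J.

|ΔE| = 3.59×10^-13 J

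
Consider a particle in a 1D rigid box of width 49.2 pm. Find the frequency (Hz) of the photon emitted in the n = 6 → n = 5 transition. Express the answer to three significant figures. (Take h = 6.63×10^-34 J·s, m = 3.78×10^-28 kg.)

f = 9.96×10^14 Hz

E_1 = h²/(8mL²) = 6.005×10^-20 J and ΔE = (6² − 5²)E_1 = 6.605×10^-19 J.
f = ΔE/h = 6.605×10^-19/6.63×10^-34 = 9.96×10^14 Hz.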